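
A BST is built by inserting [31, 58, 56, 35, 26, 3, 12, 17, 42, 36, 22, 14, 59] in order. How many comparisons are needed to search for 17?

Search path for 17: 31 -> 26 -> 3 -> 12 -> 17
Found: True
Comparisons: 5


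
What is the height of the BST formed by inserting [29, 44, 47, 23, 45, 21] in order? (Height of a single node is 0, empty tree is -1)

Insertion order: [29, 44, 47, 23, 45, 21]
Tree (level-order array): [29, 23, 44, 21, None, None, 47, None, None, 45]
Compute height bottom-up (empty subtree = -1):
  height(21) = 1 + max(-1, -1) = 0
  height(23) = 1 + max(0, -1) = 1
  height(45) = 1 + max(-1, -1) = 0
  height(47) = 1 + max(0, -1) = 1
  height(44) = 1 + max(-1, 1) = 2
  height(29) = 1 + max(1, 2) = 3
Height = 3


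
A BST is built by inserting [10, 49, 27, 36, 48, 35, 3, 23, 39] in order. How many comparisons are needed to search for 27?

Search path for 27: 10 -> 49 -> 27
Found: True
Comparisons: 3


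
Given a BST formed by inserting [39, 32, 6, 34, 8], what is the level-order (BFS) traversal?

Tree insertion order: [39, 32, 6, 34, 8]
Tree (level-order array): [39, 32, None, 6, 34, None, 8]
BFS from the root, enqueuing left then right child of each popped node:
  queue [39] -> pop 39, enqueue [32], visited so far: [39]
  queue [32] -> pop 32, enqueue [6, 34], visited so far: [39, 32]
  queue [6, 34] -> pop 6, enqueue [8], visited so far: [39, 32, 6]
  queue [34, 8] -> pop 34, enqueue [none], visited so far: [39, 32, 6, 34]
  queue [8] -> pop 8, enqueue [none], visited so far: [39, 32, 6, 34, 8]
Result: [39, 32, 6, 34, 8]


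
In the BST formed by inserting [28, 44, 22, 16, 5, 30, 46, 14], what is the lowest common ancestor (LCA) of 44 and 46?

Tree insertion order: [28, 44, 22, 16, 5, 30, 46, 14]
Tree (level-order array): [28, 22, 44, 16, None, 30, 46, 5, None, None, None, None, None, None, 14]
In a BST, the LCA of p=44, q=46 is the first node v on the
root-to-leaf path with p <= v <= q (go left if both < v, right if both > v).
Walk from root:
  at 28: both 44 and 46 > 28, go right
  at 44: 44 <= 44 <= 46, this is the LCA
LCA = 44


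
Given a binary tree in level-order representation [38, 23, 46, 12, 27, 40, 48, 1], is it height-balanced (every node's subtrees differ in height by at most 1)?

Tree (level-order array): [38, 23, 46, 12, 27, 40, 48, 1]
Definition: a tree is height-balanced if, at every node, |h(left) - h(right)| <= 1 (empty subtree has height -1).
Bottom-up per-node check:
  node 1: h_left=-1, h_right=-1, diff=0 [OK], height=0
  node 12: h_left=0, h_right=-1, diff=1 [OK], height=1
  node 27: h_left=-1, h_right=-1, diff=0 [OK], height=0
  node 23: h_left=1, h_right=0, diff=1 [OK], height=2
  node 40: h_left=-1, h_right=-1, diff=0 [OK], height=0
  node 48: h_left=-1, h_right=-1, diff=0 [OK], height=0
  node 46: h_left=0, h_right=0, diff=0 [OK], height=1
  node 38: h_left=2, h_right=1, diff=1 [OK], height=3
All nodes satisfy the balance condition.
Result: Balanced


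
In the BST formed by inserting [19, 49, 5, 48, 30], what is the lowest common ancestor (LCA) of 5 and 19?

Tree insertion order: [19, 49, 5, 48, 30]
Tree (level-order array): [19, 5, 49, None, None, 48, None, 30]
In a BST, the LCA of p=5, q=19 is the first node v on the
root-to-leaf path with p <= v <= q (go left if both < v, right if both > v).
Walk from root:
  at 19: 5 <= 19 <= 19, this is the LCA
LCA = 19


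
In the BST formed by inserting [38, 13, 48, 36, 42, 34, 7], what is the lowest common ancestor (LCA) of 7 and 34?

Tree insertion order: [38, 13, 48, 36, 42, 34, 7]
Tree (level-order array): [38, 13, 48, 7, 36, 42, None, None, None, 34]
In a BST, the LCA of p=7, q=34 is the first node v on the
root-to-leaf path with p <= v <= q (go left if both < v, right if both > v).
Walk from root:
  at 38: both 7 and 34 < 38, go left
  at 13: 7 <= 13 <= 34, this is the LCA
LCA = 13


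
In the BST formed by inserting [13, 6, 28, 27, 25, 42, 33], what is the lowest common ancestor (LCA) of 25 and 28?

Tree insertion order: [13, 6, 28, 27, 25, 42, 33]
Tree (level-order array): [13, 6, 28, None, None, 27, 42, 25, None, 33]
In a BST, the LCA of p=25, q=28 is the first node v on the
root-to-leaf path with p <= v <= q (go left if both < v, right if both > v).
Walk from root:
  at 13: both 25 and 28 > 13, go right
  at 28: 25 <= 28 <= 28, this is the LCA
LCA = 28


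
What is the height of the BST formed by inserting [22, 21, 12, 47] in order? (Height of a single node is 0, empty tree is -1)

Insertion order: [22, 21, 12, 47]
Tree (level-order array): [22, 21, 47, 12]
Compute height bottom-up (empty subtree = -1):
  height(12) = 1 + max(-1, -1) = 0
  height(21) = 1 + max(0, -1) = 1
  height(47) = 1 + max(-1, -1) = 0
  height(22) = 1 + max(1, 0) = 2
Height = 2


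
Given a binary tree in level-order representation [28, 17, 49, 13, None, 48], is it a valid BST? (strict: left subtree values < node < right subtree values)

Level-order array: [28, 17, 49, 13, None, 48]
Validate using subtree bounds (lo, hi): at each node, require lo < value < hi,
then recurse left with hi=value and right with lo=value.
Preorder trace (stopping at first violation):
  at node 28 with bounds (-inf, +inf): OK
  at node 17 with bounds (-inf, 28): OK
  at node 13 with bounds (-inf, 17): OK
  at node 49 with bounds (28, +inf): OK
  at node 48 with bounds (28, 49): OK
No violation found at any node.
Result: Valid BST


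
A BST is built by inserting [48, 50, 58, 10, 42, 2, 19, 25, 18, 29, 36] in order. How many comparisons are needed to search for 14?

Search path for 14: 48 -> 10 -> 42 -> 19 -> 18
Found: False
Comparisons: 5


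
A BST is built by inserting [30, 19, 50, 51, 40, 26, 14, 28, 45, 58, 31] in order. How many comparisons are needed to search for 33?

Search path for 33: 30 -> 50 -> 40 -> 31
Found: False
Comparisons: 4


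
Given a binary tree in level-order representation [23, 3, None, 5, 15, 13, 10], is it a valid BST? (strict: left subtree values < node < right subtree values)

Level-order array: [23, 3, None, 5, 15, 13, 10]
Validate using subtree bounds (lo, hi): at each node, require lo < value < hi,
then recurse left with hi=value and right with lo=value.
Preorder trace (stopping at first violation):
  at node 23 with bounds (-inf, +inf): OK
  at node 3 with bounds (-inf, 23): OK
  at node 5 with bounds (-inf, 3): VIOLATION
Node 5 violates its bound: not (-inf < 5 < 3).
Result: Not a valid BST


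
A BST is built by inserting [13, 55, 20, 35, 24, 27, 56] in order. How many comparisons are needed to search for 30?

Search path for 30: 13 -> 55 -> 20 -> 35 -> 24 -> 27
Found: False
Comparisons: 6


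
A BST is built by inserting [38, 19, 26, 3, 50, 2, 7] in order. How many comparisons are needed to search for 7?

Search path for 7: 38 -> 19 -> 3 -> 7
Found: True
Comparisons: 4


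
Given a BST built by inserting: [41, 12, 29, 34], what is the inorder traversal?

Tree insertion order: [41, 12, 29, 34]
Tree (level-order array): [41, 12, None, None, 29, None, 34]
Inorder traversal: [12, 29, 34, 41]


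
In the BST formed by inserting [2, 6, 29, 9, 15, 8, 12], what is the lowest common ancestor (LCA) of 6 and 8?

Tree insertion order: [2, 6, 29, 9, 15, 8, 12]
Tree (level-order array): [2, None, 6, None, 29, 9, None, 8, 15, None, None, 12]
In a BST, the LCA of p=6, q=8 is the first node v on the
root-to-leaf path with p <= v <= q (go left if both < v, right if both > v).
Walk from root:
  at 2: both 6 and 8 > 2, go right
  at 6: 6 <= 6 <= 8, this is the LCA
LCA = 6


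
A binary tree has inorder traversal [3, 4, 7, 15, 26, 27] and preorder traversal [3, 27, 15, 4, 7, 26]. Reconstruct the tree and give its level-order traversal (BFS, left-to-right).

Inorder:  [3, 4, 7, 15, 26, 27]
Preorder: [3, 27, 15, 4, 7, 26]
Algorithm: preorder visits root first, so consume preorder in order;
for each root, split the current inorder slice at that value into
left-subtree inorder and right-subtree inorder, then recurse.
Recursive splits:
  root=3; inorder splits into left=[], right=[4, 7, 15, 26, 27]
  root=27; inorder splits into left=[4, 7, 15, 26], right=[]
  root=15; inorder splits into left=[4, 7], right=[26]
  root=4; inorder splits into left=[], right=[7]
  root=7; inorder splits into left=[], right=[]
  root=26; inorder splits into left=[], right=[]
Reconstructed level-order: [3, 27, 15, 4, 26, 7]


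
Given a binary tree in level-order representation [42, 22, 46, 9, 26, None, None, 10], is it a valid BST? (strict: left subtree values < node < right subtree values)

Level-order array: [42, 22, 46, 9, 26, None, None, 10]
Validate using subtree bounds (lo, hi): at each node, require lo < value < hi,
then recurse left with hi=value and right with lo=value.
Preorder trace (stopping at first violation):
  at node 42 with bounds (-inf, +inf): OK
  at node 22 with bounds (-inf, 42): OK
  at node 9 with bounds (-inf, 22): OK
  at node 10 with bounds (-inf, 9): VIOLATION
Node 10 violates its bound: not (-inf < 10 < 9).
Result: Not a valid BST


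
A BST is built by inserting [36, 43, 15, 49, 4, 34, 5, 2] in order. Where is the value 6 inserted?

Starting tree (level order): [36, 15, 43, 4, 34, None, 49, 2, 5]
Insertion path: 36 -> 15 -> 4 -> 5
Result: insert 6 as right child of 5
Final tree (level order): [36, 15, 43, 4, 34, None, 49, 2, 5, None, None, None, None, None, None, None, 6]


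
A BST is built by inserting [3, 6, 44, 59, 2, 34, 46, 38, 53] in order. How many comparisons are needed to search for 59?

Search path for 59: 3 -> 6 -> 44 -> 59
Found: True
Comparisons: 4


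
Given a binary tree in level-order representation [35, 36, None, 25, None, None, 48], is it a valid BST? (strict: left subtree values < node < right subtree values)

Level-order array: [35, 36, None, 25, None, None, 48]
Validate using subtree bounds (lo, hi): at each node, require lo < value < hi,
then recurse left with hi=value and right with lo=value.
Preorder trace (stopping at first violation):
  at node 35 with bounds (-inf, +inf): OK
  at node 36 with bounds (-inf, 35): VIOLATION
Node 36 violates its bound: not (-inf < 36 < 35).
Result: Not a valid BST


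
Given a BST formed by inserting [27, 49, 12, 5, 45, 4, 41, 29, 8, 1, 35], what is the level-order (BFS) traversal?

Tree insertion order: [27, 49, 12, 5, 45, 4, 41, 29, 8, 1, 35]
Tree (level-order array): [27, 12, 49, 5, None, 45, None, 4, 8, 41, None, 1, None, None, None, 29, None, None, None, None, 35]
BFS from the root, enqueuing left then right child of each popped node:
  queue [27] -> pop 27, enqueue [12, 49], visited so far: [27]
  queue [12, 49] -> pop 12, enqueue [5], visited so far: [27, 12]
  queue [49, 5] -> pop 49, enqueue [45], visited so far: [27, 12, 49]
  queue [5, 45] -> pop 5, enqueue [4, 8], visited so far: [27, 12, 49, 5]
  queue [45, 4, 8] -> pop 45, enqueue [41], visited so far: [27, 12, 49, 5, 45]
  queue [4, 8, 41] -> pop 4, enqueue [1], visited so far: [27, 12, 49, 5, 45, 4]
  queue [8, 41, 1] -> pop 8, enqueue [none], visited so far: [27, 12, 49, 5, 45, 4, 8]
  queue [41, 1] -> pop 41, enqueue [29], visited so far: [27, 12, 49, 5, 45, 4, 8, 41]
  queue [1, 29] -> pop 1, enqueue [none], visited so far: [27, 12, 49, 5, 45, 4, 8, 41, 1]
  queue [29] -> pop 29, enqueue [35], visited so far: [27, 12, 49, 5, 45, 4, 8, 41, 1, 29]
  queue [35] -> pop 35, enqueue [none], visited so far: [27, 12, 49, 5, 45, 4, 8, 41, 1, 29, 35]
Result: [27, 12, 49, 5, 45, 4, 8, 41, 1, 29, 35]


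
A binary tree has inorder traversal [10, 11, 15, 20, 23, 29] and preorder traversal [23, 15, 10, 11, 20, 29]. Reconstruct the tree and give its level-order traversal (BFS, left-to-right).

Inorder:  [10, 11, 15, 20, 23, 29]
Preorder: [23, 15, 10, 11, 20, 29]
Algorithm: preorder visits root first, so consume preorder in order;
for each root, split the current inorder slice at that value into
left-subtree inorder and right-subtree inorder, then recurse.
Recursive splits:
  root=23; inorder splits into left=[10, 11, 15, 20], right=[29]
  root=15; inorder splits into left=[10, 11], right=[20]
  root=10; inorder splits into left=[], right=[11]
  root=11; inorder splits into left=[], right=[]
  root=20; inorder splits into left=[], right=[]
  root=29; inorder splits into left=[], right=[]
Reconstructed level-order: [23, 15, 29, 10, 20, 11]


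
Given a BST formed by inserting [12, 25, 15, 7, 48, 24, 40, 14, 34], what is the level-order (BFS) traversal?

Tree insertion order: [12, 25, 15, 7, 48, 24, 40, 14, 34]
Tree (level-order array): [12, 7, 25, None, None, 15, 48, 14, 24, 40, None, None, None, None, None, 34]
BFS from the root, enqueuing left then right child of each popped node:
  queue [12] -> pop 12, enqueue [7, 25], visited so far: [12]
  queue [7, 25] -> pop 7, enqueue [none], visited so far: [12, 7]
  queue [25] -> pop 25, enqueue [15, 48], visited so far: [12, 7, 25]
  queue [15, 48] -> pop 15, enqueue [14, 24], visited so far: [12, 7, 25, 15]
  queue [48, 14, 24] -> pop 48, enqueue [40], visited so far: [12, 7, 25, 15, 48]
  queue [14, 24, 40] -> pop 14, enqueue [none], visited so far: [12, 7, 25, 15, 48, 14]
  queue [24, 40] -> pop 24, enqueue [none], visited so far: [12, 7, 25, 15, 48, 14, 24]
  queue [40] -> pop 40, enqueue [34], visited so far: [12, 7, 25, 15, 48, 14, 24, 40]
  queue [34] -> pop 34, enqueue [none], visited so far: [12, 7, 25, 15, 48, 14, 24, 40, 34]
Result: [12, 7, 25, 15, 48, 14, 24, 40, 34]


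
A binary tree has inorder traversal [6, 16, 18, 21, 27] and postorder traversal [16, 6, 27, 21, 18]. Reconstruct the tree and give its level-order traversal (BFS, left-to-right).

Inorder:   [6, 16, 18, 21, 27]
Postorder: [16, 6, 27, 21, 18]
Algorithm: postorder visits root last, so walk postorder right-to-left;
each value is the root of the current inorder slice — split it at that
value, recurse on the right subtree first, then the left.
Recursive splits:
  root=18; inorder splits into left=[6, 16], right=[21, 27]
  root=21; inorder splits into left=[], right=[27]
  root=27; inorder splits into left=[], right=[]
  root=6; inorder splits into left=[], right=[16]
  root=16; inorder splits into left=[], right=[]
Reconstructed level-order: [18, 6, 21, 16, 27]


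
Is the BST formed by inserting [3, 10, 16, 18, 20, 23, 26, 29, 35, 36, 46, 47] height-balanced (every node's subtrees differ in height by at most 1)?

Tree (level-order array): [3, None, 10, None, 16, None, 18, None, 20, None, 23, None, 26, None, 29, None, 35, None, 36, None, 46, None, 47]
Definition: a tree is height-balanced if, at every node, |h(left) - h(right)| <= 1 (empty subtree has height -1).
Bottom-up per-node check:
  node 47: h_left=-1, h_right=-1, diff=0 [OK], height=0
  node 46: h_left=-1, h_right=0, diff=1 [OK], height=1
  node 36: h_left=-1, h_right=1, diff=2 [FAIL (|-1-1|=2 > 1)], height=2
  node 35: h_left=-1, h_right=2, diff=3 [FAIL (|-1-2|=3 > 1)], height=3
  node 29: h_left=-1, h_right=3, diff=4 [FAIL (|-1-3|=4 > 1)], height=4
  node 26: h_left=-1, h_right=4, diff=5 [FAIL (|-1-4|=5 > 1)], height=5
  node 23: h_left=-1, h_right=5, diff=6 [FAIL (|-1-5|=6 > 1)], height=6
  node 20: h_left=-1, h_right=6, diff=7 [FAIL (|-1-6|=7 > 1)], height=7
  node 18: h_left=-1, h_right=7, diff=8 [FAIL (|-1-7|=8 > 1)], height=8
  node 16: h_left=-1, h_right=8, diff=9 [FAIL (|-1-8|=9 > 1)], height=9
  node 10: h_left=-1, h_right=9, diff=10 [FAIL (|-1-9|=10 > 1)], height=10
  node 3: h_left=-1, h_right=10, diff=11 [FAIL (|-1-10|=11 > 1)], height=11
Node 36 violates the condition: |-1 - 1| = 2 > 1.
Result: Not balanced


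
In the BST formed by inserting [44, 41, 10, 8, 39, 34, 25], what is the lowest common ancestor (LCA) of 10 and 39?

Tree insertion order: [44, 41, 10, 8, 39, 34, 25]
Tree (level-order array): [44, 41, None, 10, None, 8, 39, None, None, 34, None, 25]
In a BST, the LCA of p=10, q=39 is the first node v on the
root-to-leaf path with p <= v <= q (go left if both < v, right if both > v).
Walk from root:
  at 44: both 10 and 39 < 44, go left
  at 41: both 10 and 39 < 41, go left
  at 10: 10 <= 10 <= 39, this is the LCA
LCA = 10


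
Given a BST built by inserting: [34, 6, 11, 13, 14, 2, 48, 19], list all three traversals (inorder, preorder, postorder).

Tree insertion order: [34, 6, 11, 13, 14, 2, 48, 19]
Tree (level-order array): [34, 6, 48, 2, 11, None, None, None, None, None, 13, None, 14, None, 19]
Inorder (L, root, R): [2, 6, 11, 13, 14, 19, 34, 48]
Preorder (root, L, R): [34, 6, 2, 11, 13, 14, 19, 48]
Postorder (L, R, root): [2, 19, 14, 13, 11, 6, 48, 34]


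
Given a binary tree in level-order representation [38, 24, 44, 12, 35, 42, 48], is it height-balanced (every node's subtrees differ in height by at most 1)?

Tree (level-order array): [38, 24, 44, 12, 35, 42, 48]
Definition: a tree is height-balanced if, at every node, |h(left) - h(right)| <= 1 (empty subtree has height -1).
Bottom-up per-node check:
  node 12: h_left=-1, h_right=-1, diff=0 [OK], height=0
  node 35: h_left=-1, h_right=-1, diff=0 [OK], height=0
  node 24: h_left=0, h_right=0, diff=0 [OK], height=1
  node 42: h_left=-1, h_right=-1, diff=0 [OK], height=0
  node 48: h_left=-1, h_right=-1, diff=0 [OK], height=0
  node 44: h_left=0, h_right=0, diff=0 [OK], height=1
  node 38: h_left=1, h_right=1, diff=0 [OK], height=2
All nodes satisfy the balance condition.
Result: Balanced


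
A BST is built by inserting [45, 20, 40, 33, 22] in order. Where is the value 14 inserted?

Starting tree (level order): [45, 20, None, None, 40, 33, None, 22]
Insertion path: 45 -> 20
Result: insert 14 as left child of 20
Final tree (level order): [45, 20, None, 14, 40, None, None, 33, None, 22]


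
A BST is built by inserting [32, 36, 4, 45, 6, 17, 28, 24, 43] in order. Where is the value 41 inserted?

Starting tree (level order): [32, 4, 36, None, 6, None, 45, None, 17, 43, None, None, 28, None, None, 24]
Insertion path: 32 -> 36 -> 45 -> 43
Result: insert 41 as left child of 43
Final tree (level order): [32, 4, 36, None, 6, None, 45, None, 17, 43, None, None, 28, 41, None, 24]


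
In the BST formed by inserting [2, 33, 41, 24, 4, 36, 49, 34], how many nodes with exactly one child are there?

Tree built from: [2, 33, 41, 24, 4, 36, 49, 34]
Tree (level-order array): [2, None, 33, 24, 41, 4, None, 36, 49, None, None, 34]
Rule: These are nodes with exactly 1 non-null child.
Per-node child counts:
  node 2: 1 child(ren)
  node 33: 2 child(ren)
  node 24: 1 child(ren)
  node 4: 0 child(ren)
  node 41: 2 child(ren)
  node 36: 1 child(ren)
  node 34: 0 child(ren)
  node 49: 0 child(ren)
Matching nodes: [2, 24, 36]
Count of nodes with exactly one child: 3


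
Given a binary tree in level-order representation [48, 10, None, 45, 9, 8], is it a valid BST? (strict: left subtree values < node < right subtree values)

Level-order array: [48, 10, None, 45, 9, 8]
Validate using subtree bounds (lo, hi): at each node, require lo < value < hi,
then recurse left with hi=value and right with lo=value.
Preorder trace (stopping at first violation):
  at node 48 with bounds (-inf, +inf): OK
  at node 10 with bounds (-inf, 48): OK
  at node 45 with bounds (-inf, 10): VIOLATION
Node 45 violates its bound: not (-inf < 45 < 10).
Result: Not a valid BST


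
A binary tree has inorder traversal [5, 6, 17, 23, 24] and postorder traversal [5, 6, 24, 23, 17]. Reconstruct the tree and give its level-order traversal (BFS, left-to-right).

Inorder:   [5, 6, 17, 23, 24]
Postorder: [5, 6, 24, 23, 17]
Algorithm: postorder visits root last, so walk postorder right-to-left;
each value is the root of the current inorder slice — split it at that
value, recurse on the right subtree first, then the left.
Recursive splits:
  root=17; inorder splits into left=[5, 6], right=[23, 24]
  root=23; inorder splits into left=[], right=[24]
  root=24; inorder splits into left=[], right=[]
  root=6; inorder splits into left=[5], right=[]
  root=5; inorder splits into left=[], right=[]
Reconstructed level-order: [17, 6, 23, 5, 24]


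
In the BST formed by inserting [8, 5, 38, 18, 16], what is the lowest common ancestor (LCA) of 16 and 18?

Tree insertion order: [8, 5, 38, 18, 16]
Tree (level-order array): [8, 5, 38, None, None, 18, None, 16]
In a BST, the LCA of p=16, q=18 is the first node v on the
root-to-leaf path with p <= v <= q (go left if both < v, right if both > v).
Walk from root:
  at 8: both 16 and 18 > 8, go right
  at 38: both 16 and 18 < 38, go left
  at 18: 16 <= 18 <= 18, this is the LCA
LCA = 18


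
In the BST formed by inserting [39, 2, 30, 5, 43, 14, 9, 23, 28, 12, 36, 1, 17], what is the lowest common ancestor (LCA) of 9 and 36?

Tree insertion order: [39, 2, 30, 5, 43, 14, 9, 23, 28, 12, 36, 1, 17]
Tree (level-order array): [39, 2, 43, 1, 30, None, None, None, None, 5, 36, None, 14, None, None, 9, 23, None, 12, 17, 28]
In a BST, the LCA of p=9, q=36 is the first node v on the
root-to-leaf path with p <= v <= q (go left if both < v, right if both > v).
Walk from root:
  at 39: both 9 and 36 < 39, go left
  at 2: both 9 and 36 > 2, go right
  at 30: 9 <= 30 <= 36, this is the LCA
LCA = 30


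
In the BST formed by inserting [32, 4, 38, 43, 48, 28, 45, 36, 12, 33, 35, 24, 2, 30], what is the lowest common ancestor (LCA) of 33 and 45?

Tree insertion order: [32, 4, 38, 43, 48, 28, 45, 36, 12, 33, 35, 24, 2, 30]
Tree (level-order array): [32, 4, 38, 2, 28, 36, 43, None, None, 12, 30, 33, None, None, 48, None, 24, None, None, None, 35, 45]
In a BST, the LCA of p=33, q=45 is the first node v on the
root-to-leaf path with p <= v <= q (go left if both < v, right if both > v).
Walk from root:
  at 32: both 33 and 45 > 32, go right
  at 38: 33 <= 38 <= 45, this is the LCA
LCA = 38


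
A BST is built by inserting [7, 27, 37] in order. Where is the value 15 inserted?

Starting tree (level order): [7, None, 27, None, 37]
Insertion path: 7 -> 27
Result: insert 15 as left child of 27
Final tree (level order): [7, None, 27, 15, 37]


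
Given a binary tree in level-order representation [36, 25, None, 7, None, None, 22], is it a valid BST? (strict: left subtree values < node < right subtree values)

Level-order array: [36, 25, None, 7, None, None, 22]
Validate using subtree bounds (lo, hi): at each node, require lo < value < hi,
then recurse left with hi=value and right with lo=value.
Preorder trace (stopping at first violation):
  at node 36 with bounds (-inf, +inf): OK
  at node 25 with bounds (-inf, 36): OK
  at node 7 with bounds (-inf, 25): OK
  at node 22 with bounds (7, 25): OK
No violation found at any node.
Result: Valid BST


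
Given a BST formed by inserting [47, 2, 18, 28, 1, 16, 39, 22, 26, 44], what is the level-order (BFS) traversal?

Tree insertion order: [47, 2, 18, 28, 1, 16, 39, 22, 26, 44]
Tree (level-order array): [47, 2, None, 1, 18, None, None, 16, 28, None, None, 22, 39, None, 26, None, 44]
BFS from the root, enqueuing left then right child of each popped node:
  queue [47] -> pop 47, enqueue [2], visited so far: [47]
  queue [2] -> pop 2, enqueue [1, 18], visited so far: [47, 2]
  queue [1, 18] -> pop 1, enqueue [none], visited so far: [47, 2, 1]
  queue [18] -> pop 18, enqueue [16, 28], visited so far: [47, 2, 1, 18]
  queue [16, 28] -> pop 16, enqueue [none], visited so far: [47, 2, 1, 18, 16]
  queue [28] -> pop 28, enqueue [22, 39], visited so far: [47, 2, 1, 18, 16, 28]
  queue [22, 39] -> pop 22, enqueue [26], visited so far: [47, 2, 1, 18, 16, 28, 22]
  queue [39, 26] -> pop 39, enqueue [44], visited so far: [47, 2, 1, 18, 16, 28, 22, 39]
  queue [26, 44] -> pop 26, enqueue [none], visited so far: [47, 2, 1, 18, 16, 28, 22, 39, 26]
  queue [44] -> pop 44, enqueue [none], visited so far: [47, 2, 1, 18, 16, 28, 22, 39, 26, 44]
Result: [47, 2, 1, 18, 16, 28, 22, 39, 26, 44]


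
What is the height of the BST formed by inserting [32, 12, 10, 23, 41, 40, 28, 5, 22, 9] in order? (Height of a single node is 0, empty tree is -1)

Insertion order: [32, 12, 10, 23, 41, 40, 28, 5, 22, 9]
Tree (level-order array): [32, 12, 41, 10, 23, 40, None, 5, None, 22, 28, None, None, None, 9]
Compute height bottom-up (empty subtree = -1):
  height(9) = 1 + max(-1, -1) = 0
  height(5) = 1 + max(-1, 0) = 1
  height(10) = 1 + max(1, -1) = 2
  height(22) = 1 + max(-1, -1) = 0
  height(28) = 1 + max(-1, -1) = 0
  height(23) = 1 + max(0, 0) = 1
  height(12) = 1 + max(2, 1) = 3
  height(40) = 1 + max(-1, -1) = 0
  height(41) = 1 + max(0, -1) = 1
  height(32) = 1 + max(3, 1) = 4
Height = 4


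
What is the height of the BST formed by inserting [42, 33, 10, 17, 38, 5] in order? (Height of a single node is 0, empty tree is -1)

Insertion order: [42, 33, 10, 17, 38, 5]
Tree (level-order array): [42, 33, None, 10, 38, 5, 17]
Compute height bottom-up (empty subtree = -1):
  height(5) = 1 + max(-1, -1) = 0
  height(17) = 1 + max(-1, -1) = 0
  height(10) = 1 + max(0, 0) = 1
  height(38) = 1 + max(-1, -1) = 0
  height(33) = 1 + max(1, 0) = 2
  height(42) = 1 + max(2, -1) = 3
Height = 3


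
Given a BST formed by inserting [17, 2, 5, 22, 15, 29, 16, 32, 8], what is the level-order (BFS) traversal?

Tree insertion order: [17, 2, 5, 22, 15, 29, 16, 32, 8]
Tree (level-order array): [17, 2, 22, None, 5, None, 29, None, 15, None, 32, 8, 16]
BFS from the root, enqueuing left then right child of each popped node:
  queue [17] -> pop 17, enqueue [2, 22], visited so far: [17]
  queue [2, 22] -> pop 2, enqueue [5], visited so far: [17, 2]
  queue [22, 5] -> pop 22, enqueue [29], visited so far: [17, 2, 22]
  queue [5, 29] -> pop 5, enqueue [15], visited so far: [17, 2, 22, 5]
  queue [29, 15] -> pop 29, enqueue [32], visited so far: [17, 2, 22, 5, 29]
  queue [15, 32] -> pop 15, enqueue [8, 16], visited so far: [17, 2, 22, 5, 29, 15]
  queue [32, 8, 16] -> pop 32, enqueue [none], visited so far: [17, 2, 22, 5, 29, 15, 32]
  queue [8, 16] -> pop 8, enqueue [none], visited so far: [17, 2, 22, 5, 29, 15, 32, 8]
  queue [16] -> pop 16, enqueue [none], visited so far: [17, 2, 22, 5, 29, 15, 32, 8, 16]
Result: [17, 2, 22, 5, 29, 15, 32, 8, 16]


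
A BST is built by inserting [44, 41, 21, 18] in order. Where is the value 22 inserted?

Starting tree (level order): [44, 41, None, 21, None, 18]
Insertion path: 44 -> 41 -> 21
Result: insert 22 as right child of 21
Final tree (level order): [44, 41, None, 21, None, 18, 22]


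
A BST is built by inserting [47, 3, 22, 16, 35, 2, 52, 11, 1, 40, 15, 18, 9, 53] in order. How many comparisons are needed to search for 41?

Search path for 41: 47 -> 3 -> 22 -> 35 -> 40
Found: False
Comparisons: 5


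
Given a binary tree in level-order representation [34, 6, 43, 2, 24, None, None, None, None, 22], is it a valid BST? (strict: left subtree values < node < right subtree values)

Level-order array: [34, 6, 43, 2, 24, None, None, None, None, 22]
Validate using subtree bounds (lo, hi): at each node, require lo < value < hi,
then recurse left with hi=value and right with lo=value.
Preorder trace (stopping at first violation):
  at node 34 with bounds (-inf, +inf): OK
  at node 6 with bounds (-inf, 34): OK
  at node 2 with bounds (-inf, 6): OK
  at node 24 with bounds (6, 34): OK
  at node 22 with bounds (6, 24): OK
  at node 43 with bounds (34, +inf): OK
No violation found at any node.
Result: Valid BST


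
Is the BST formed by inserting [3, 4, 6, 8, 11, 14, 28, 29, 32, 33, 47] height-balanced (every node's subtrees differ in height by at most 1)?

Tree (level-order array): [3, None, 4, None, 6, None, 8, None, 11, None, 14, None, 28, None, 29, None, 32, None, 33, None, 47]
Definition: a tree is height-balanced if, at every node, |h(left) - h(right)| <= 1 (empty subtree has height -1).
Bottom-up per-node check:
  node 47: h_left=-1, h_right=-1, diff=0 [OK], height=0
  node 33: h_left=-1, h_right=0, diff=1 [OK], height=1
  node 32: h_left=-1, h_right=1, diff=2 [FAIL (|-1-1|=2 > 1)], height=2
  node 29: h_left=-1, h_right=2, diff=3 [FAIL (|-1-2|=3 > 1)], height=3
  node 28: h_left=-1, h_right=3, diff=4 [FAIL (|-1-3|=4 > 1)], height=4
  node 14: h_left=-1, h_right=4, diff=5 [FAIL (|-1-4|=5 > 1)], height=5
  node 11: h_left=-1, h_right=5, diff=6 [FAIL (|-1-5|=6 > 1)], height=6
  node 8: h_left=-1, h_right=6, diff=7 [FAIL (|-1-6|=7 > 1)], height=7
  node 6: h_left=-1, h_right=7, diff=8 [FAIL (|-1-7|=8 > 1)], height=8
  node 4: h_left=-1, h_right=8, diff=9 [FAIL (|-1-8|=9 > 1)], height=9
  node 3: h_left=-1, h_right=9, diff=10 [FAIL (|-1-9|=10 > 1)], height=10
Node 32 violates the condition: |-1 - 1| = 2 > 1.
Result: Not balanced


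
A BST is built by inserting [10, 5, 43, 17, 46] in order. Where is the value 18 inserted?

Starting tree (level order): [10, 5, 43, None, None, 17, 46]
Insertion path: 10 -> 43 -> 17
Result: insert 18 as right child of 17
Final tree (level order): [10, 5, 43, None, None, 17, 46, None, 18]


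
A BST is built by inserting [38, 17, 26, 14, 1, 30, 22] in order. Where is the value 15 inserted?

Starting tree (level order): [38, 17, None, 14, 26, 1, None, 22, 30]
Insertion path: 38 -> 17 -> 14
Result: insert 15 as right child of 14
Final tree (level order): [38, 17, None, 14, 26, 1, 15, 22, 30]


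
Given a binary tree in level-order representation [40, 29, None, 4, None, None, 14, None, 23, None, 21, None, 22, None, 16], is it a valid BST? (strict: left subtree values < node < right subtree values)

Level-order array: [40, 29, None, 4, None, None, 14, None, 23, None, 21, None, 22, None, 16]
Validate using subtree bounds (lo, hi): at each node, require lo < value < hi,
then recurse left with hi=value and right with lo=value.
Preorder trace (stopping at first violation):
  at node 40 with bounds (-inf, +inf): OK
  at node 29 with bounds (-inf, 40): OK
  at node 4 with bounds (-inf, 29): OK
  at node 14 with bounds (4, 29): OK
  at node 23 with bounds (14, 29): OK
  at node 21 with bounds (23, 29): VIOLATION
Node 21 violates its bound: not (23 < 21 < 29).
Result: Not a valid BST


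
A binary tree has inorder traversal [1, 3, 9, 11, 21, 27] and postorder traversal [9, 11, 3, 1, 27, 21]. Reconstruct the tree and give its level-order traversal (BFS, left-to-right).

Inorder:   [1, 3, 9, 11, 21, 27]
Postorder: [9, 11, 3, 1, 27, 21]
Algorithm: postorder visits root last, so walk postorder right-to-left;
each value is the root of the current inorder slice — split it at that
value, recurse on the right subtree first, then the left.
Recursive splits:
  root=21; inorder splits into left=[1, 3, 9, 11], right=[27]
  root=27; inorder splits into left=[], right=[]
  root=1; inorder splits into left=[], right=[3, 9, 11]
  root=3; inorder splits into left=[], right=[9, 11]
  root=11; inorder splits into left=[9], right=[]
  root=9; inorder splits into left=[], right=[]
Reconstructed level-order: [21, 1, 27, 3, 11, 9]


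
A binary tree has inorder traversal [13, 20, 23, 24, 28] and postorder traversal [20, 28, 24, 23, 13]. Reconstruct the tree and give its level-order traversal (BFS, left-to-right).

Inorder:   [13, 20, 23, 24, 28]
Postorder: [20, 28, 24, 23, 13]
Algorithm: postorder visits root last, so walk postorder right-to-left;
each value is the root of the current inorder slice — split it at that
value, recurse on the right subtree first, then the left.
Recursive splits:
  root=13; inorder splits into left=[], right=[20, 23, 24, 28]
  root=23; inorder splits into left=[20], right=[24, 28]
  root=24; inorder splits into left=[], right=[28]
  root=28; inorder splits into left=[], right=[]
  root=20; inorder splits into left=[], right=[]
Reconstructed level-order: [13, 23, 20, 24, 28]


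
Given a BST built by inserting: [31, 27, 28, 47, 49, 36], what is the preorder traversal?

Tree insertion order: [31, 27, 28, 47, 49, 36]
Tree (level-order array): [31, 27, 47, None, 28, 36, 49]
Preorder traversal: [31, 27, 28, 47, 36, 49]


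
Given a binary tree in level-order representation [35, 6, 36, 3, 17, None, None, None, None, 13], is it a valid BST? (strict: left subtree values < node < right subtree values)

Level-order array: [35, 6, 36, 3, 17, None, None, None, None, 13]
Validate using subtree bounds (lo, hi): at each node, require lo < value < hi,
then recurse left with hi=value and right with lo=value.
Preorder trace (stopping at first violation):
  at node 35 with bounds (-inf, +inf): OK
  at node 6 with bounds (-inf, 35): OK
  at node 3 with bounds (-inf, 6): OK
  at node 17 with bounds (6, 35): OK
  at node 13 with bounds (6, 17): OK
  at node 36 with bounds (35, +inf): OK
No violation found at any node.
Result: Valid BST


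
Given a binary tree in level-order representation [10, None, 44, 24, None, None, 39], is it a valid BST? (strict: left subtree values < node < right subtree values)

Level-order array: [10, None, 44, 24, None, None, 39]
Validate using subtree bounds (lo, hi): at each node, require lo < value < hi,
then recurse left with hi=value and right with lo=value.
Preorder trace (stopping at first violation):
  at node 10 with bounds (-inf, +inf): OK
  at node 44 with bounds (10, +inf): OK
  at node 24 with bounds (10, 44): OK
  at node 39 with bounds (24, 44): OK
No violation found at any node.
Result: Valid BST


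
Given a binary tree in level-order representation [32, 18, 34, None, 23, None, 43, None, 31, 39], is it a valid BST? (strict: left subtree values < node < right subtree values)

Level-order array: [32, 18, 34, None, 23, None, 43, None, 31, 39]
Validate using subtree bounds (lo, hi): at each node, require lo < value < hi,
then recurse left with hi=value and right with lo=value.
Preorder trace (stopping at first violation):
  at node 32 with bounds (-inf, +inf): OK
  at node 18 with bounds (-inf, 32): OK
  at node 23 with bounds (18, 32): OK
  at node 31 with bounds (23, 32): OK
  at node 34 with bounds (32, +inf): OK
  at node 43 with bounds (34, +inf): OK
  at node 39 with bounds (34, 43): OK
No violation found at any node.
Result: Valid BST


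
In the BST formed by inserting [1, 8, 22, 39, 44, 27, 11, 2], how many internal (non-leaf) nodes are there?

Tree built from: [1, 8, 22, 39, 44, 27, 11, 2]
Tree (level-order array): [1, None, 8, 2, 22, None, None, 11, 39, None, None, 27, 44]
Rule: An internal node has at least one child.
Per-node child counts:
  node 1: 1 child(ren)
  node 8: 2 child(ren)
  node 2: 0 child(ren)
  node 22: 2 child(ren)
  node 11: 0 child(ren)
  node 39: 2 child(ren)
  node 27: 0 child(ren)
  node 44: 0 child(ren)
Matching nodes: [1, 8, 22, 39]
Count of internal (non-leaf) nodes: 4


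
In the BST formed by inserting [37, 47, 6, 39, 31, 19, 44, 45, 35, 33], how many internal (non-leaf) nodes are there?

Tree built from: [37, 47, 6, 39, 31, 19, 44, 45, 35, 33]
Tree (level-order array): [37, 6, 47, None, 31, 39, None, 19, 35, None, 44, None, None, 33, None, None, 45]
Rule: An internal node has at least one child.
Per-node child counts:
  node 37: 2 child(ren)
  node 6: 1 child(ren)
  node 31: 2 child(ren)
  node 19: 0 child(ren)
  node 35: 1 child(ren)
  node 33: 0 child(ren)
  node 47: 1 child(ren)
  node 39: 1 child(ren)
  node 44: 1 child(ren)
  node 45: 0 child(ren)
Matching nodes: [37, 6, 31, 35, 47, 39, 44]
Count of internal (non-leaf) nodes: 7


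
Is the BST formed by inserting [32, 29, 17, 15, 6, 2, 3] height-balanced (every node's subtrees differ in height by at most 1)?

Tree (level-order array): [32, 29, None, 17, None, 15, None, 6, None, 2, None, None, 3]
Definition: a tree is height-balanced if, at every node, |h(left) - h(right)| <= 1 (empty subtree has height -1).
Bottom-up per-node check:
  node 3: h_left=-1, h_right=-1, diff=0 [OK], height=0
  node 2: h_left=-1, h_right=0, diff=1 [OK], height=1
  node 6: h_left=1, h_right=-1, diff=2 [FAIL (|1--1|=2 > 1)], height=2
  node 15: h_left=2, h_right=-1, diff=3 [FAIL (|2--1|=3 > 1)], height=3
  node 17: h_left=3, h_right=-1, diff=4 [FAIL (|3--1|=4 > 1)], height=4
  node 29: h_left=4, h_right=-1, diff=5 [FAIL (|4--1|=5 > 1)], height=5
  node 32: h_left=5, h_right=-1, diff=6 [FAIL (|5--1|=6 > 1)], height=6
Node 6 violates the condition: |1 - -1| = 2 > 1.
Result: Not balanced


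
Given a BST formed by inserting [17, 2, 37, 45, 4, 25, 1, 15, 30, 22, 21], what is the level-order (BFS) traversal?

Tree insertion order: [17, 2, 37, 45, 4, 25, 1, 15, 30, 22, 21]
Tree (level-order array): [17, 2, 37, 1, 4, 25, 45, None, None, None, 15, 22, 30, None, None, None, None, 21]
BFS from the root, enqueuing left then right child of each popped node:
  queue [17] -> pop 17, enqueue [2, 37], visited so far: [17]
  queue [2, 37] -> pop 2, enqueue [1, 4], visited so far: [17, 2]
  queue [37, 1, 4] -> pop 37, enqueue [25, 45], visited so far: [17, 2, 37]
  queue [1, 4, 25, 45] -> pop 1, enqueue [none], visited so far: [17, 2, 37, 1]
  queue [4, 25, 45] -> pop 4, enqueue [15], visited so far: [17, 2, 37, 1, 4]
  queue [25, 45, 15] -> pop 25, enqueue [22, 30], visited so far: [17, 2, 37, 1, 4, 25]
  queue [45, 15, 22, 30] -> pop 45, enqueue [none], visited so far: [17, 2, 37, 1, 4, 25, 45]
  queue [15, 22, 30] -> pop 15, enqueue [none], visited so far: [17, 2, 37, 1, 4, 25, 45, 15]
  queue [22, 30] -> pop 22, enqueue [21], visited so far: [17, 2, 37, 1, 4, 25, 45, 15, 22]
  queue [30, 21] -> pop 30, enqueue [none], visited so far: [17, 2, 37, 1, 4, 25, 45, 15, 22, 30]
  queue [21] -> pop 21, enqueue [none], visited so far: [17, 2, 37, 1, 4, 25, 45, 15, 22, 30, 21]
Result: [17, 2, 37, 1, 4, 25, 45, 15, 22, 30, 21]


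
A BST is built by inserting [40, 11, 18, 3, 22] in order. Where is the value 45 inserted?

Starting tree (level order): [40, 11, None, 3, 18, None, None, None, 22]
Insertion path: 40
Result: insert 45 as right child of 40
Final tree (level order): [40, 11, 45, 3, 18, None, None, None, None, None, 22]


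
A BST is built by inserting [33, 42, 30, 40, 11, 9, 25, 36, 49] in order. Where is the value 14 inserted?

Starting tree (level order): [33, 30, 42, 11, None, 40, 49, 9, 25, 36]
Insertion path: 33 -> 30 -> 11 -> 25
Result: insert 14 as left child of 25
Final tree (level order): [33, 30, 42, 11, None, 40, 49, 9, 25, 36, None, None, None, None, None, 14]


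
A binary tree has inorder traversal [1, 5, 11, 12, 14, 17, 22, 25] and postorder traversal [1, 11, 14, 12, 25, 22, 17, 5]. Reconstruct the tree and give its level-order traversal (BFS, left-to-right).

Inorder:   [1, 5, 11, 12, 14, 17, 22, 25]
Postorder: [1, 11, 14, 12, 25, 22, 17, 5]
Algorithm: postorder visits root last, so walk postorder right-to-left;
each value is the root of the current inorder slice — split it at that
value, recurse on the right subtree first, then the left.
Recursive splits:
  root=5; inorder splits into left=[1], right=[11, 12, 14, 17, 22, 25]
  root=17; inorder splits into left=[11, 12, 14], right=[22, 25]
  root=22; inorder splits into left=[], right=[25]
  root=25; inorder splits into left=[], right=[]
  root=12; inorder splits into left=[11], right=[14]
  root=14; inorder splits into left=[], right=[]
  root=11; inorder splits into left=[], right=[]
  root=1; inorder splits into left=[], right=[]
Reconstructed level-order: [5, 1, 17, 12, 22, 11, 14, 25]


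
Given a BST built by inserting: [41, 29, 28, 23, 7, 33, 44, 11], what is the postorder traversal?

Tree insertion order: [41, 29, 28, 23, 7, 33, 44, 11]
Tree (level-order array): [41, 29, 44, 28, 33, None, None, 23, None, None, None, 7, None, None, 11]
Postorder traversal: [11, 7, 23, 28, 33, 29, 44, 41]


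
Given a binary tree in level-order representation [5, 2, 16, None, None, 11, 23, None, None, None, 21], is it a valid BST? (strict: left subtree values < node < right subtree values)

Level-order array: [5, 2, 16, None, None, 11, 23, None, None, None, 21]
Validate using subtree bounds (lo, hi): at each node, require lo < value < hi,
then recurse left with hi=value and right with lo=value.
Preorder trace (stopping at first violation):
  at node 5 with bounds (-inf, +inf): OK
  at node 2 with bounds (-inf, 5): OK
  at node 16 with bounds (5, +inf): OK
  at node 11 with bounds (5, 16): OK
  at node 23 with bounds (16, +inf): OK
  at node 21 with bounds (23, +inf): VIOLATION
Node 21 violates its bound: not (23 < 21 < +inf).
Result: Not a valid BST


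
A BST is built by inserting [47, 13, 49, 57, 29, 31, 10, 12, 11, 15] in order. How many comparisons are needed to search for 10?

Search path for 10: 47 -> 13 -> 10
Found: True
Comparisons: 3
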